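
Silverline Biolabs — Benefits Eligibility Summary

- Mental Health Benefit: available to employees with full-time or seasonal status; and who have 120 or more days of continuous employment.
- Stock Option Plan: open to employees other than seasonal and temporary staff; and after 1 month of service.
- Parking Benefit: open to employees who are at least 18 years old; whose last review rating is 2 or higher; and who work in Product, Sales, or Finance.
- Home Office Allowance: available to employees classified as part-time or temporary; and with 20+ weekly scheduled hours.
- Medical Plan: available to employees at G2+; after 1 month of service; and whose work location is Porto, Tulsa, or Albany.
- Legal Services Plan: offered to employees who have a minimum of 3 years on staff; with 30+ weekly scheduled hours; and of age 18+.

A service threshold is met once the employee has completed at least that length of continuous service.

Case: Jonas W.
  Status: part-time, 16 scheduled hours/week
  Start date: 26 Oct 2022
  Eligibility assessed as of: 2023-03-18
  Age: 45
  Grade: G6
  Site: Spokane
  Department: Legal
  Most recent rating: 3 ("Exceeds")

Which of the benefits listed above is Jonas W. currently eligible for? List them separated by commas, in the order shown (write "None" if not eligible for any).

Stock Option Plan

Service from 26 Oct 2022 to 2023-03-18: 143 days.
Mental Health Benefit — status part-time ✗ (requires full-time or seasonal) → not eligible.
Stock Option Plan — status part-time ✓ (not excluded); service 143 days ≥ 1 month (≈30 days) ✓ → eligible.
Parking Benefit — age 45 ≥ 18 ✓; rating 3 ≥ 2 ✓; dept Legal ✗ → not eligible.
Home Office Allowance — status part-time ✓; 16 hrs/wk < 20 ✗ → not eligible.
Medical Plan — grade G6 ≥ G2 ✓; service 143 days ≥ 1 month (≈30 days) ✓; site Spokane ✗ (not Porto, Tulsa, or Albany) → not eligible.
Legal Services Plan — service 143 days < 3 years (≈1095 days) ✗ → not eligible.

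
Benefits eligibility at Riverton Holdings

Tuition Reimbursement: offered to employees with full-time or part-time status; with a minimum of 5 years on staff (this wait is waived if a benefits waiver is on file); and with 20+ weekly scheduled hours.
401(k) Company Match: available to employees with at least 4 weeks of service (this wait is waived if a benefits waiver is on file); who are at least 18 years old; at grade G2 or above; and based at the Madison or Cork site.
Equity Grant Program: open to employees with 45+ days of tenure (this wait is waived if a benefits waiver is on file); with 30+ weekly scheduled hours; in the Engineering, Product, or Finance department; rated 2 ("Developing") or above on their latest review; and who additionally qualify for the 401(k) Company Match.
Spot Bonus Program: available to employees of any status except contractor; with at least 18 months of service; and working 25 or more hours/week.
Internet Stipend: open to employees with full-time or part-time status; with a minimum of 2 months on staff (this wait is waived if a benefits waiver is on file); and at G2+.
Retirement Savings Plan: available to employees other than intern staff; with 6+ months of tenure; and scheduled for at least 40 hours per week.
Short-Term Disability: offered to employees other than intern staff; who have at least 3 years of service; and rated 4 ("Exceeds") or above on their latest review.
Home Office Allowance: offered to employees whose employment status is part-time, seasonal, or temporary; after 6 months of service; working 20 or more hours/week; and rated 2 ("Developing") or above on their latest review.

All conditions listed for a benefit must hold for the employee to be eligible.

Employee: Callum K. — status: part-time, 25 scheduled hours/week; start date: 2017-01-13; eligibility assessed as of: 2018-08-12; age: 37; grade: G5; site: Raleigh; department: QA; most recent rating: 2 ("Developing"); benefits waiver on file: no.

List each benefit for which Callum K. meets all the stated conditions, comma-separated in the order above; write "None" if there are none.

Service from 2017-01-13 to 2018-08-12: 576 days.
Tuition Reimbursement — status part-time ✓; no waiver, service 576 days < 5 years (≈1825 days) ✗ → not eligible.
401(k) Company Match — no waiver, service 576 days ≥ 4 weeks (≈28 days) ✓; age 37 ≥ 18 ✓; grade G5 ≥ G2 ✓; site Raleigh ✗ (not Madison or Cork) → not eligible.
Equity Grant Program — no waiver, service 576 days ≥ 45 days ✓; 25 hrs/wk < 30 ✗ → not eligible.
Spot Bonus Program — status part-time ✓ (not excluded); service 576 days ≥ 18 months (≈540 days) ✓; 25 hrs/wk ≥ 25 ✓ → eligible.
Internet Stipend — status part-time ✓; no waiver, service 576 days ≥ 2 months (≈60 days) ✓; grade G5 ≥ G2 ✓ → eligible.
Retirement Savings Plan — status part-time ✓ (not excluded); service 576 days ≥ 6 months (≈180 days) ✓; 25 hrs/wk < 40 ✗ → not eligible.
Short-Term Disability — status part-time ✓ (not excluded); service 576 days < 3 years (≈1095 days) ✗ → not eligible.
Home Office Allowance — status part-time ✓; service 576 days ≥ 6 months (≈180 days) ✓; 25 hrs/wk ≥ 20 ✓; rating 2 ≥ 2 ✓ → eligible.

Spot Bonus Program, Internet Stipend, Home Office Allowance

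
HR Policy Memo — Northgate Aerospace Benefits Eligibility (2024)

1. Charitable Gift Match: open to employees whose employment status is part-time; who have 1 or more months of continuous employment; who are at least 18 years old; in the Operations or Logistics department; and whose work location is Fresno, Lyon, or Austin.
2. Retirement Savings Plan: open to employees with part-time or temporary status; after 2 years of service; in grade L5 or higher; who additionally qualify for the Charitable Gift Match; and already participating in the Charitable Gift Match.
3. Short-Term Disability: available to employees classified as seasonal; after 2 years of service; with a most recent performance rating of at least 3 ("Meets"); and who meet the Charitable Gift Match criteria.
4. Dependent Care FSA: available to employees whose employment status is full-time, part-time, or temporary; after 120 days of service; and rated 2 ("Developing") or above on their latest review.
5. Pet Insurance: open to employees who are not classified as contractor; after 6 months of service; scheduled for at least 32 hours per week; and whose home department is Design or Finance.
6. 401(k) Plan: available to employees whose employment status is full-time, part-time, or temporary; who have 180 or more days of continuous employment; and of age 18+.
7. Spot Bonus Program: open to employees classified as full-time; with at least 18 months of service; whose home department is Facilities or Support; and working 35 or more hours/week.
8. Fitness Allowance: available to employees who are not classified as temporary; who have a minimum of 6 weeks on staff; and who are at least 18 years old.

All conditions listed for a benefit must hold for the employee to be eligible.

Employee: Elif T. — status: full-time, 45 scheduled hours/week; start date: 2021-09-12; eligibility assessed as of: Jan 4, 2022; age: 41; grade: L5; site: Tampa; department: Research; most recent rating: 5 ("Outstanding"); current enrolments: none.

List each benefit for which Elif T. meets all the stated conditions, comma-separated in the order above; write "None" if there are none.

Fitness Allowance

Service from 2021-09-12 to Jan 4, 2022: 114 days.
Charitable Gift Match — status full-time ✗ (requires part-time) → not eligible.
Retirement Savings Plan — status full-time ✗ (requires part-time or temporary) → not eligible.
Short-Term Disability — status full-time ✗ (requires seasonal) → not eligible.
Dependent Care FSA — status full-time ✓; service 114 days < 120 days ✗ → not eligible.
Pet Insurance — status full-time ✓ (not excluded); service 114 days < 6 months (≈180 days) ✗ → not eligible.
401(k) Plan — status full-time ✓; service 114 days < 180 days ✗ → not eligible.
Spot Bonus Program — status full-time ✓; service 114 days < 18 months (≈540 days) ✗ → not eligible.
Fitness Allowance — status full-time ✓ (not excluded); service 114 days ≥ 6 weeks (≈42 days) ✓; age 41 ≥ 18 ✓ → eligible.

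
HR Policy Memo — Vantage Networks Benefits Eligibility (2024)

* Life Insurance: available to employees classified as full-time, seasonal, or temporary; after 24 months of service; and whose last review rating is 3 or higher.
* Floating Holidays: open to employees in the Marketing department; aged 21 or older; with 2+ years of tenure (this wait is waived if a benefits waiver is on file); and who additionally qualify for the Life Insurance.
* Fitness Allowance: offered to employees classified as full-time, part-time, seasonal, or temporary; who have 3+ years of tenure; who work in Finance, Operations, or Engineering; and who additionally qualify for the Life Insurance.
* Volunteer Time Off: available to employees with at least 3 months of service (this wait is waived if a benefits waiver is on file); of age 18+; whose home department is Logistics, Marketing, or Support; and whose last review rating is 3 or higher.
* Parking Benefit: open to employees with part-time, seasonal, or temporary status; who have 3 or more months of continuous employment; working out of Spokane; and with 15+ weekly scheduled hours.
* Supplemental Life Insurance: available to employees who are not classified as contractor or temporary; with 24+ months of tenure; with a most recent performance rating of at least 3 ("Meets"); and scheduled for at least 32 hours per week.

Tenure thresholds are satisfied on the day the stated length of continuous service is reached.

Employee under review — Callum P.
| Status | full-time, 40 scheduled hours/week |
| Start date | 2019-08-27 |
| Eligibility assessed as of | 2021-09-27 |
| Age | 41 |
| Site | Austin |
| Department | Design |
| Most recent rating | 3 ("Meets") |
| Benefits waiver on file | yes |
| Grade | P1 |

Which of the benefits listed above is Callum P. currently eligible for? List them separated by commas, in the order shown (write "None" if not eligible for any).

Service from 2019-08-27 to 2021-09-27: 762 days.
Life Insurance — status full-time ✓; service 762 days ≥ 24 months (≈720 days) ✓; rating 3 ≥ 3 ✓ → eligible.
Floating Holidays — dept Design ✗ → not eligible.
Fitness Allowance — status full-time ✓; service 762 days < 3 years (≈1095 days) ✗ → not eligible.
Volunteer Time Off — benefits waiver on file ✓; age 41 ≥ 18 ✓; dept Design ✗ → not eligible.
Parking Benefit — status full-time ✗ (requires part-time, seasonal, or temporary) → not eligible.
Supplemental Life Insurance — status full-time ✓ (not excluded); service 762 days ≥ 24 months (≈720 days) ✓; rating 3 ≥ 3 ✓; 40 hrs/wk ≥ 32 ✓ → eligible.

Life Insurance, Supplemental Life Insurance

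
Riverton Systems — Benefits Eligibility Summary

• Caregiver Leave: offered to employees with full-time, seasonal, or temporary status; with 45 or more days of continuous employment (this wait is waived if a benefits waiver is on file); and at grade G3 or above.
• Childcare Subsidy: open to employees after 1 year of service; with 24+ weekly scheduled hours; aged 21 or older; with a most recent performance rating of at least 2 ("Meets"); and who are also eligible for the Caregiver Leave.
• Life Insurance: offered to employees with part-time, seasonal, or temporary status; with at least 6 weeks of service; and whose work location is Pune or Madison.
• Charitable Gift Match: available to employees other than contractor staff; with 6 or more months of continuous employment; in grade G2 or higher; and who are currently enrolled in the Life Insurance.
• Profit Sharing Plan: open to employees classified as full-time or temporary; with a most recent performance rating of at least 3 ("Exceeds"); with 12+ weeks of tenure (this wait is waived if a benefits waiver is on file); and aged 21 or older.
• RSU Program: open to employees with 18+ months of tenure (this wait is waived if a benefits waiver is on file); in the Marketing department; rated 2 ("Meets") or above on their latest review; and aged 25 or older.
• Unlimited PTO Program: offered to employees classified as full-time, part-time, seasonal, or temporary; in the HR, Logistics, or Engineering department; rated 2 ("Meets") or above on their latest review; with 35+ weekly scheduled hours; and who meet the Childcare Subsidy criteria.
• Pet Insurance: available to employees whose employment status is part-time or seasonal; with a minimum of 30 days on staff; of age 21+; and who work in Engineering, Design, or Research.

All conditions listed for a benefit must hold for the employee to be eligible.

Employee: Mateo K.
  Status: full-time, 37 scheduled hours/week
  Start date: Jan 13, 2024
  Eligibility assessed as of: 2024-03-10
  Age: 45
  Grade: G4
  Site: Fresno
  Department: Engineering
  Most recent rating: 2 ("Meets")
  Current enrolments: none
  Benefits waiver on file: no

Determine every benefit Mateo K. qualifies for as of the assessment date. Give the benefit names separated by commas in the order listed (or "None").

Caregiver Leave

Service from Jan 13, 2024 to 2024-03-10: 57 days.
Caregiver Leave — status full-time ✓; no waiver, service 57 days ≥ 45 days ✓; grade G4 ≥ G3 ✓ → eligible.
Childcare Subsidy — service 57 days < 1 year (≈365 days) ✗ → not eligible.
Life Insurance — status full-time ✗ (requires part-time, seasonal, or temporary) → not eligible.
Charitable Gift Match — status full-time ✓ (not excluded); service 57 days < 6 months (≈180 days) ✗ → not eligible.
Profit Sharing Plan — status full-time ✓; rating 2 < 3 ✗ → not eligible.
RSU Program — no waiver, service 57 days < 18 months (≈540 days) ✗ → not eligible.
Unlimited PTO Program — status full-time ✓; dept Engineering ✓; rating 2 ≥ 2 ✓; 37 hrs/wk ≥ 35 ✓; not eligible for Childcare Subsidy ✗ → not eligible.
Pet Insurance — status full-time ✗ (requires part-time or seasonal) → not eligible.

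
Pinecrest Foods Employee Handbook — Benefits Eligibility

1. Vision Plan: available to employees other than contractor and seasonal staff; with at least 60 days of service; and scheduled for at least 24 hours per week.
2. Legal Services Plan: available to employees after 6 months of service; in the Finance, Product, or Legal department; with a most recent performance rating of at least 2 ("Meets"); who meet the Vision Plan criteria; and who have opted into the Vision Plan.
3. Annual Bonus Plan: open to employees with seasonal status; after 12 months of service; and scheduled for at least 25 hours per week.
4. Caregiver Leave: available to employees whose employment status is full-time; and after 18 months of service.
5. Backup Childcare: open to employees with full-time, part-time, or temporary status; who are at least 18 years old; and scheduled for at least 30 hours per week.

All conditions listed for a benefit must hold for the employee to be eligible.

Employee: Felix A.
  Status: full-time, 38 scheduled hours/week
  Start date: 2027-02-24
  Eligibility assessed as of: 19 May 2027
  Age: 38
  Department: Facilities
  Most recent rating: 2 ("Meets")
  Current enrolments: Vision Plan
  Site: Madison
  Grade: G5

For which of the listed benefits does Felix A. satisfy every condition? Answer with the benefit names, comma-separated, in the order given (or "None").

Vision Plan, Backup Childcare

Service from 2027-02-24 to 19 May 2027: 84 days.
Vision Plan — status full-time ✓ (not excluded); service 84 days ≥ 60 days ✓; 38 hrs/wk ≥ 24 ✓ → eligible.
Legal Services Plan — service 84 days < 6 months (≈180 days) ✗ → not eligible.
Annual Bonus Plan — status full-time ✗ (requires seasonal) → not eligible.
Caregiver Leave — status full-time ✓; service 84 days < 18 months (≈540 days) ✗ → not eligible.
Backup Childcare — status full-time ✓; age 38 ≥ 18 ✓; 38 hrs/wk ≥ 30 ✓ → eligible.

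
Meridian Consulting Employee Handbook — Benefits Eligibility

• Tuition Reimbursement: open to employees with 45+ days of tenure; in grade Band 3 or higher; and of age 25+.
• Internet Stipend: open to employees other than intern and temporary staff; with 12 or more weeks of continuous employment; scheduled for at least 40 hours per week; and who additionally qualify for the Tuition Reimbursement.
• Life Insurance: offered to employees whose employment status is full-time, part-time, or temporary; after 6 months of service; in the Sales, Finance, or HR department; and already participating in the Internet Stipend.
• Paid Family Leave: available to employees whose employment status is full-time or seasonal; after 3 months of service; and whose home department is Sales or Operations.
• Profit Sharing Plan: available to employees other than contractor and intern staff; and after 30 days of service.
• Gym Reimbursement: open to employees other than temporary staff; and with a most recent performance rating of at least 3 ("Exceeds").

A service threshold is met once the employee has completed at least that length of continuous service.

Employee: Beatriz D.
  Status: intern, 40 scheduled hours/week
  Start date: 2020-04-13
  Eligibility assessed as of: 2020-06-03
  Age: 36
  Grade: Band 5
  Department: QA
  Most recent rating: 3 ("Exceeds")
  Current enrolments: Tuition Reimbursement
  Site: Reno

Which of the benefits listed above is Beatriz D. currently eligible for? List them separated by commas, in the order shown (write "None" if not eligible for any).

Tuition Reimbursement, Gym Reimbursement

Service from 2020-04-13 to 2020-06-03: 51 days.
Tuition Reimbursement — service 51 days ≥ 45 days ✓; grade Band 5 ≥ Band 3 ✓; age 36 ≥ 25 ✓ → eligible.
Internet Stipend — status intern ✗ (excluded) → not eligible.
Life Insurance — status intern ✗ (requires full-time, part-time, or temporary) → not eligible.
Paid Family Leave — status intern ✗ (requires full-time or seasonal) → not eligible.
Profit Sharing Plan — status intern ✗ (excluded) → not eligible.
Gym Reimbursement — status intern ✓ (not excluded); rating 3 ≥ 3 ✓ → eligible.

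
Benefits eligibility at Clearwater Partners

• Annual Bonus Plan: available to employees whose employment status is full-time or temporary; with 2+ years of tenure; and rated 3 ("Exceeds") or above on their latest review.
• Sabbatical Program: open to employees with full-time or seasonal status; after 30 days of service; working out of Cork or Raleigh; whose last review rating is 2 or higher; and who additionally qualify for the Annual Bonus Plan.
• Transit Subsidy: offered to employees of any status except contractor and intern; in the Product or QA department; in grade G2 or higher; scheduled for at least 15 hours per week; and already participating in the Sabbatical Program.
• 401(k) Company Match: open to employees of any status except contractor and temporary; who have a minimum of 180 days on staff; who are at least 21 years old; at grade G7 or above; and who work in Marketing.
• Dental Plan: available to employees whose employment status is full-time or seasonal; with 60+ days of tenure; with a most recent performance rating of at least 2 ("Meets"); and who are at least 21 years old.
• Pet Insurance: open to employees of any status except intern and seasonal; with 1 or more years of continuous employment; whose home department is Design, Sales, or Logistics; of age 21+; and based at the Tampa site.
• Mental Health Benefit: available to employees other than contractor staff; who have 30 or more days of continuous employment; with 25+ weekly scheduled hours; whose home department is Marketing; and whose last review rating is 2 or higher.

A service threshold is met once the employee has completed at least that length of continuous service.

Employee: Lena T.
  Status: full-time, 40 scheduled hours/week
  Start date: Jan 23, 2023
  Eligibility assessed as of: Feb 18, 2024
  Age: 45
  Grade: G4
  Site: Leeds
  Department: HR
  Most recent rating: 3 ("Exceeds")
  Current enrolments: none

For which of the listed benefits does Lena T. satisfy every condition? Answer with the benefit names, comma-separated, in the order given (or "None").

Dental Plan

Service from Jan 23, 2023 to Feb 18, 2024: 391 days.
Annual Bonus Plan — status full-time ✓; service 391 days < 2 years (≈730 days) ✗ → not eligible.
Sabbatical Program — status full-time ✓; service 391 days ≥ 30 days ✓; site Leeds ✗ (not Cork or Raleigh) → not eligible.
Transit Subsidy — status full-time ✓ (not excluded); dept HR ✗ → not eligible.
401(k) Company Match — status full-time ✓ (not excluded); service 391 days ≥ 180 days ✓; age 45 ≥ 21 ✓; grade G4 < G7 ✗ → not eligible.
Dental Plan — status full-time ✓; service 391 days ≥ 60 days ✓; rating 3 ≥ 2 ✓; age 45 ≥ 21 ✓ → eligible.
Pet Insurance — status full-time ✓ (not excluded); service 391 days ≥ 1 year (≈365 days) ✓; dept HR ✗ → not eligible.
Mental Health Benefit — status full-time ✓ (not excluded); service 391 days ≥ 30 days ✓; 40 hrs/wk ≥ 25 ✓; dept HR ✗ → not eligible.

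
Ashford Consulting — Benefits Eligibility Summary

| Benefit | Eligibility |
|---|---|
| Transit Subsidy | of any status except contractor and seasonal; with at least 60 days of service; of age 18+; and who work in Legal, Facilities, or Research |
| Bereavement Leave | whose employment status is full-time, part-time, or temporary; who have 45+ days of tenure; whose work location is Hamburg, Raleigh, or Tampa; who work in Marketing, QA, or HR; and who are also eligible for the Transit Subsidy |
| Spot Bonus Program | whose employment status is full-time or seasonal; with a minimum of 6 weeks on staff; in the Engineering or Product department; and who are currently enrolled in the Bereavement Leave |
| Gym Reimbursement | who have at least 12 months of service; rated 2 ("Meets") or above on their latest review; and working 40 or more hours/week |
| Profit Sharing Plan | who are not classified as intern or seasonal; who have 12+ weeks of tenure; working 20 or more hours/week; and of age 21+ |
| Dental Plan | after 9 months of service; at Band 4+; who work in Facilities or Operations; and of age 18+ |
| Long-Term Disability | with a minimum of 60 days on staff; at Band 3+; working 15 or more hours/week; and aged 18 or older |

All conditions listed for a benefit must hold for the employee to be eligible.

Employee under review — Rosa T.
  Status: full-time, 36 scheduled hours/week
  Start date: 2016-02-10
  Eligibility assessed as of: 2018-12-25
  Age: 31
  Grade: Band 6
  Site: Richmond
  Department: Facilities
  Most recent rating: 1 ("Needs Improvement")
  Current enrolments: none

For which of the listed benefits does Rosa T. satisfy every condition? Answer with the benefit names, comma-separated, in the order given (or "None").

Transit Subsidy, Profit Sharing Plan, Dental Plan, Long-Term Disability

Service from 2016-02-10 to 2018-12-25: 1049 days.
Transit Subsidy — status full-time ✓ (not excluded); service 1049 days ≥ 60 days ✓; age 31 ≥ 18 ✓; dept Facilities ✓ → eligible.
Bereavement Leave — status full-time ✓; service 1049 days ≥ 45 days ✓; site Richmond ✗ (not Hamburg, Raleigh, or Tampa) → not eligible.
Spot Bonus Program — status full-time ✓; service 1049 days ≥ 6 weeks (≈42 days) ✓; dept Facilities ✗ → not eligible.
Gym Reimbursement — service 1049 days ≥ 12 months (≈360 days) ✓; rating 1 < 2 ✗ → not eligible.
Profit Sharing Plan — status full-time ✓ (not excluded); service 1049 days ≥ 12 weeks (≈84 days) ✓; 36 hrs/wk ≥ 20 ✓; age 31 ≥ 21 ✓ → eligible.
Dental Plan — service 1049 days ≥ 9 months (≈270 days) ✓; grade Band 6 ≥ Band 4 ✓; dept Facilities ✓; age 31 ≥ 18 ✓ → eligible.
Long-Term Disability — service 1049 days ≥ 60 days ✓; grade Band 6 ≥ Band 3 ✓; 36 hrs/wk ≥ 15 ✓; age 31 ≥ 18 ✓ → eligible.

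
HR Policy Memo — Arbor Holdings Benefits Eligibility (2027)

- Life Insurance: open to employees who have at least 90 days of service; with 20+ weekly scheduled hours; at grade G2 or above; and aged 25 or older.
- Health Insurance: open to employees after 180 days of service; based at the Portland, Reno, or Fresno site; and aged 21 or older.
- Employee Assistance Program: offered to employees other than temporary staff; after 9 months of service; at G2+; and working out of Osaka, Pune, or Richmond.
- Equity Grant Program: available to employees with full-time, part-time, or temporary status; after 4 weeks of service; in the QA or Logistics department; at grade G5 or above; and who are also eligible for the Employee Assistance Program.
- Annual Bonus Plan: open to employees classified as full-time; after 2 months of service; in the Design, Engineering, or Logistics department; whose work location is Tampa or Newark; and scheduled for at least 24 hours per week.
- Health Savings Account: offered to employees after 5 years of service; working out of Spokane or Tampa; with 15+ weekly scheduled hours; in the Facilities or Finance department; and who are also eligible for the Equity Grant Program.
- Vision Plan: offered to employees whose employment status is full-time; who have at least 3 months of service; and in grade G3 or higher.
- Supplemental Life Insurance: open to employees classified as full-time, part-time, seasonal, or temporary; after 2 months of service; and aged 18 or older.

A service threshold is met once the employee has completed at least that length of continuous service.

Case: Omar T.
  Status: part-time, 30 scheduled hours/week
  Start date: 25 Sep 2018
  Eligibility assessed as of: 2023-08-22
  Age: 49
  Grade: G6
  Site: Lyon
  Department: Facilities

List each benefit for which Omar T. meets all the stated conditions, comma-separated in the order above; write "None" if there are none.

Life Insurance, Supplemental Life Insurance

Service from 25 Sep 2018 to 2023-08-22: 1792 days.
Life Insurance — service 1792 days ≥ 90 days ✓; 30 hrs/wk ≥ 20 ✓; grade G6 ≥ G2 ✓; age 49 ≥ 25 ✓ → eligible.
Health Insurance — service 1792 days ≥ 180 days ✓; site Lyon ✗ (not Portland, Reno, or Fresno) → not eligible.
Employee Assistance Program — status part-time ✓ (not excluded); service 1792 days ≥ 9 months (≈270 days) ✓; grade G6 ≥ G2 ✓; site Lyon ✗ (not Osaka, Pune, or Richmond) → not eligible.
Equity Grant Program — status part-time ✓; service 1792 days ≥ 4 weeks (≈28 days) ✓; dept Facilities ✗ → not eligible.
Annual Bonus Plan — status part-time ✗ (requires full-time) → not eligible.
Health Savings Account — service 1792 days < 5 years (≈1825 days) ✗ → not eligible.
Vision Plan — status part-time ✗ (requires full-time) → not eligible.
Supplemental Life Insurance — status part-time ✓; service 1792 days ≥ 2 months (≈60 days) ✓; age 49 ≥ 18 ✓ → eligible.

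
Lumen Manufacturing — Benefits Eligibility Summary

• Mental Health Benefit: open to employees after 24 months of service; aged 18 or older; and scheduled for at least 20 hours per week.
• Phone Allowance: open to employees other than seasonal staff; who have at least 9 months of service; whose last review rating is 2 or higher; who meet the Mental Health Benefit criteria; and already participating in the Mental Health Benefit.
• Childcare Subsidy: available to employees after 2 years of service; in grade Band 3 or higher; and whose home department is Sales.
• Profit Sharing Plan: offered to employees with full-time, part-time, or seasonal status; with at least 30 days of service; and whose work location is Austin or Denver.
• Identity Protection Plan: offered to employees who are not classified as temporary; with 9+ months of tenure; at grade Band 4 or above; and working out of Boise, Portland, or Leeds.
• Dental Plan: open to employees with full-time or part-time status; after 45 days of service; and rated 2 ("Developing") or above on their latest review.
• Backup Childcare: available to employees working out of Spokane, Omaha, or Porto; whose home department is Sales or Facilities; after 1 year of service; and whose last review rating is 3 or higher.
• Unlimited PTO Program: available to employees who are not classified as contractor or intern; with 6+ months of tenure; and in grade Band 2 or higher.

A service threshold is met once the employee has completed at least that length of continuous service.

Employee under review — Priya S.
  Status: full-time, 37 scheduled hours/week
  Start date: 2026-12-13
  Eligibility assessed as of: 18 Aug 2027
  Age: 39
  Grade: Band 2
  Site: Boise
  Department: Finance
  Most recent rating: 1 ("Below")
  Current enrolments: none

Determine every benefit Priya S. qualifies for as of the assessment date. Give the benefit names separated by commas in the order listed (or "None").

Service from 2026-12-13 to 18 Aug 2027: 248 days.
Mental Health Benefit — service 248 days < 24 months (≈720 days) ✗ → not eligible.
Phone Allowance — status full-time ✓ (not excluded); service 248 days < 9 months (≈270 days) ✗ → not eligible.
Childcare Subsidy — service 248 days < 2 years (≈730 days) ✗ → not eligible.
Profit Sharing Plan — status full-time ✓; service 248 days ≥ 30 days ✓; site Boise ✗ (not Austin or Denver) → not eligible.
Identity Protection Plan — status full-time ✓ (not excluded); service 248 days < 9 months (≈270 days) ✗ → not eligible.
Dental Plan — status full-time ✓; service 248 days ≥ 45 days ✓; rating 1 < 2 ✗ → not eligible.
Backup Childcare — site Boise ✗ (not Spokane, Omaha, or Porto) → not eligible.
Unlimited PTO Program — status full-time ✓ (not excluded); service 248 days ≥ 6 months (≈180 days) ✓; grade Band 2 ≥ Band 2 ✓ → eligible.

Unlimited PTO Program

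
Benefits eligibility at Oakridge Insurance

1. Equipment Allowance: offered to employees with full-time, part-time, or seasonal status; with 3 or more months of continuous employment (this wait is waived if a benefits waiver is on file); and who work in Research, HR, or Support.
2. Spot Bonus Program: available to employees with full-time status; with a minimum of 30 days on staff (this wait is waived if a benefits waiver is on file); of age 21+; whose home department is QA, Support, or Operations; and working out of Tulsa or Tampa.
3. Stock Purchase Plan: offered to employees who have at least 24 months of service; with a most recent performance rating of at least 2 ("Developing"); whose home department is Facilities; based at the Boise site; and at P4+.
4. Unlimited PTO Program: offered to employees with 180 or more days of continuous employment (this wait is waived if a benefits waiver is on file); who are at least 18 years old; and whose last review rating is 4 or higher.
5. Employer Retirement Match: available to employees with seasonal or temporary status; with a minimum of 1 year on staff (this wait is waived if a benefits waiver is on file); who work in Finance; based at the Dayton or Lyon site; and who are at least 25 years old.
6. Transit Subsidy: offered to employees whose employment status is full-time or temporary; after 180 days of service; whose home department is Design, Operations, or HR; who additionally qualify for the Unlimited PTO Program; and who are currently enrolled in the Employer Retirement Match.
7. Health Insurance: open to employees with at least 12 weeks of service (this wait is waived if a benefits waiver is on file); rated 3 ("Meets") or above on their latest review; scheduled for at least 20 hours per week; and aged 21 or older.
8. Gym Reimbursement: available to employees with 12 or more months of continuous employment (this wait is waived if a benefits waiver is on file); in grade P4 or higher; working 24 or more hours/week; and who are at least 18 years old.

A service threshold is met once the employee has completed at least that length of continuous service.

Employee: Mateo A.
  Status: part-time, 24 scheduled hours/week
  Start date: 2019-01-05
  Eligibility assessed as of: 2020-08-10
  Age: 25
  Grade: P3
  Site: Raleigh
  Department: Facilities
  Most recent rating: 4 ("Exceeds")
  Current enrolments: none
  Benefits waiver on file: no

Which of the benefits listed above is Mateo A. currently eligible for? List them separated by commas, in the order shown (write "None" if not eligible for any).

Unlimited PTO Program, Health Insurance

Service from 2019-01-05 to 2020-08-10: 583 days.
Equipment Allowance — status part-time ✓; no waiver, service 583 days ≥ 3 months (≈90 days) ✓; dept Facilities ✗ → not eligible.
Spot Bonus Program — status part-time ✗ (requires full-time) → not eligible.
Stock Purchase Plan — service 583 days < 24 months (≈720 days) ✗ → not eligible.
Unlimited PTO Program — no waiver, service 583 days ≥ 180 days ✓; age 25 ≥ 18 ✓; rating 4 ≥ 4 ✓ → eligible.
Employer Retirement Match — status part-time ✗ (requires seasonal or temporary) → not eligible.
Transit Subsidy — status part-time ✗ (requires full-time or temporary) → not eligible.
Health Insurance — no waiver, service 583 days ≥ 12 weeks (≈84 days) ✓; rating 4 ≥ 3 ✓; 24 hrs/wk ≥ 20 ✓; age 25 ≥ 21 ✓ → eligible.
Gym Reimbursement — no waiver, service 583 days ≥ 12 months (≈360 days) ✓; grade P3 < P4 ✗ → not eligible.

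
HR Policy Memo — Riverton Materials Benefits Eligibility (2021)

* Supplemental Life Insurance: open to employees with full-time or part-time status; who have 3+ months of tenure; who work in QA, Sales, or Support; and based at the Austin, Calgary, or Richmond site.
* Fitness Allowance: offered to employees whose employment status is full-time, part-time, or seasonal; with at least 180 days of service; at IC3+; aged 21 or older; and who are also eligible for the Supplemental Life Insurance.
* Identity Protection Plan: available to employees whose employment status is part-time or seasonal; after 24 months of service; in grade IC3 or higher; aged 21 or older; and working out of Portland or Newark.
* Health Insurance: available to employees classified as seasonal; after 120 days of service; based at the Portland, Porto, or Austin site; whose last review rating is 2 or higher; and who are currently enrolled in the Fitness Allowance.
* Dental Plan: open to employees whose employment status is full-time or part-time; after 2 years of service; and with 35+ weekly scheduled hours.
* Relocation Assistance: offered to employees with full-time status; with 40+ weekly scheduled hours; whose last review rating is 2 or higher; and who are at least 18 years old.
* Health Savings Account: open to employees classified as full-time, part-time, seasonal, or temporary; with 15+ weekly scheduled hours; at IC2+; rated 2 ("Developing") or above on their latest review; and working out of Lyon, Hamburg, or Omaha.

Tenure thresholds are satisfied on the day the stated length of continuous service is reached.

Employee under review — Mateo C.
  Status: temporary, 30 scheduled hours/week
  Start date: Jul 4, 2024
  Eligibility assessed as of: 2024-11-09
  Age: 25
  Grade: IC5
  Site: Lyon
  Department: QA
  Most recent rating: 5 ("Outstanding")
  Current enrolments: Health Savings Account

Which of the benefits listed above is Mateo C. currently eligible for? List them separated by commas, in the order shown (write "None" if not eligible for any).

Service from Jul 4, 2024 to 2024-11-09: 128 days.
Supplemental Life Insurance — status temporary ✗ (requires full-time or part-time) → not eligible.
Fitness Allowance — status temporary ✗ (requires full-time, part-time, or seasonal) → not eligible.
Identity Protection Plan — status temporary ✗ (requires part-time or seasonal) → not eligible.
Health Insurance — status temporary ✗ (requires seasonal) → not eligible.
Dental Plan — status temporary ✗ (requires full-time or part-time) → not eligible.
Relocation Assistance — status temporary ✗ (requires full-time) → not eligible.
Health Savings Account — status temporary ✓; 30 hrs/wk ≥ 15 ✓; grade IC5 ≥ IC2 ✓; rating 5 ≥ 2 ✓; site Lyon ✓ → eligible.

Health Savings Account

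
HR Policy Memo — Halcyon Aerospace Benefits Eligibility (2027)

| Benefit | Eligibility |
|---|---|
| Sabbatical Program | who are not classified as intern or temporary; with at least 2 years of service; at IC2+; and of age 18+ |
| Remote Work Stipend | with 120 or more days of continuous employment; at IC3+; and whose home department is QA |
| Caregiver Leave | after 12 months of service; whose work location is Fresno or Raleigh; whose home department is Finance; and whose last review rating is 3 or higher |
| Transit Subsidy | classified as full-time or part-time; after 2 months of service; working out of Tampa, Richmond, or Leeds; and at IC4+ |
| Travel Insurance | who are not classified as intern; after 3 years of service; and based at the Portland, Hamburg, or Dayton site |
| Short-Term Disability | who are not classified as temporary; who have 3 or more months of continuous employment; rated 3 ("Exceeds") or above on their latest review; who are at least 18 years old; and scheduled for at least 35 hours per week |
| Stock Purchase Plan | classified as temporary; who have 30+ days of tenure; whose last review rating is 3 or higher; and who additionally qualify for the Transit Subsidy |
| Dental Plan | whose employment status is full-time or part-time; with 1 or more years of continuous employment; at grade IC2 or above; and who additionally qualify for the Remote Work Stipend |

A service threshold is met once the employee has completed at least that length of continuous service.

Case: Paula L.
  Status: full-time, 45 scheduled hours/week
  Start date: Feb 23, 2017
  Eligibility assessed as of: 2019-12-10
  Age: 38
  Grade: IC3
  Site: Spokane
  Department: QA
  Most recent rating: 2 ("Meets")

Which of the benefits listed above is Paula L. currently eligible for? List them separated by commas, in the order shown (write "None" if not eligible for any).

Service from Feb 23, 2017 to 2019-12-10: 1020 days.
Sabbatical Program — status full-time ✓ (not excluded); service 1020 days ≥ 2 years (≈730 days) ✓; grade IC3 ≥ IC2 ✓; age 38 ≥ 18 ✓ → eligible.
Remote Work Stipend — service 1020 days ≥ 120 days ✓; grade IC3 ≥ IC3 ✓; dept QA ✓ → eligible.
Caregiver Leave — service 1020 days ≥ 12 months (≈360 days) ✓; site Spokane ✗ (not Fresno or Raleigh) → not eligible.
Transit Subsidy — status full-time ✓; service 1020 days ≥ 2 months (≈60 days) ✓; site Spokane ✗ (not Tampa, Richmond, or Leeds) → not eligible.
Travel Insurance — status full-time ✓ (not excluded); service 1020 days < 3 years (≈1095 days) ✗ → not eligible.
Short-Term Disability — status full-time ✓ (not excluded); service 1020 days ≥ 3 months (≈90 days) ✓; rating 2 < 3 ✗ → not eligible.
Stock Purchase Plan — status full-time ✗ (requires temporary) → not eligible.
Dental Plan — status full-time ✓; service 1020 days ≥ 1 year (≈365 days) ✓; grade IC3 ≥ IC2 ✓; eligible for Remote Work Stipend ✓ → eligible.

Sabbatical Program, Remote Work Stipend, Dental Plan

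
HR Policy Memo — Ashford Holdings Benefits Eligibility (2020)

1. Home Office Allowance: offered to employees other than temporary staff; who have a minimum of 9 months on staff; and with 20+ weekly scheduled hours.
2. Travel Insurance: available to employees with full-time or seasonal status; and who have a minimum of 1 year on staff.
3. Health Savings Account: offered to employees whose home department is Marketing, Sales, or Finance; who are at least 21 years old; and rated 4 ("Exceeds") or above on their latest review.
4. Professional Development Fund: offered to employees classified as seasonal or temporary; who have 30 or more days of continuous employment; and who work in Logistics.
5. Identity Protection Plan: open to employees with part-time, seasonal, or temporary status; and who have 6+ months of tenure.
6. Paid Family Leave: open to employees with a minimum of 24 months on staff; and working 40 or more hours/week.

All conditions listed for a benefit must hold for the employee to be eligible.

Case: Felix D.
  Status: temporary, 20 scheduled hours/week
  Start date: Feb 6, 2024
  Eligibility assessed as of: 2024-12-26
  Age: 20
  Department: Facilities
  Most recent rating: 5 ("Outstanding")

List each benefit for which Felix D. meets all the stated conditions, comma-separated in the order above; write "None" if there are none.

Identity Protection Plan

Service from Feb 6, 2024 to 2024-12-26: 324 days.
Home Office Allowance — status temporary ✗ (excluded) → not eligible.
Travel Insurance — status temporary ✗ (requires full-time or seasonal) → not eligible.
Health Savings Account — dept Facilities ✗ → not eligible.
Professional Development Fund — status temporary ✓; service 324 days ≥ 30 days ✓; dept Facilities ✗ → not eligible.
Identity Protection Plan — status temporary ✓; service 324 days ≥ 6 months (≈180 days) ✓ → eligible.
Paid Family Leave — service 324 days < 24 months (≈720 days) ✗ → not eligible.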